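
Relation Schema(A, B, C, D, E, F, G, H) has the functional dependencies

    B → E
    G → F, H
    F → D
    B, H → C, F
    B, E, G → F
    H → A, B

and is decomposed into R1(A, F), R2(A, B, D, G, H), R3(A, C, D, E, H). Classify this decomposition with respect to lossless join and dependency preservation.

lossy and not dependency-preserving

Lossless test (chase): Rows 2 and 3 agree on H; apply H→A, B and equate their A, B entries. Rows 2 and 3 agree on B; apply B→E and equate their E entries. Rows 2 and 3 agree on B, H; apply B, H→C, F and equate their C, F entries. No row becomes fully distinguished — the join is lossy.
Dependency preservation: the restricted closure of {B} across the fragments never reaches {E}, so B → E cannot be enforced without a join — not preserved.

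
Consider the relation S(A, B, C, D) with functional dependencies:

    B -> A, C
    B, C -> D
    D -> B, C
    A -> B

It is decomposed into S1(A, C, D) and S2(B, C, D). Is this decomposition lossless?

Yes

Common attributes: S1 ∩ S2 = {C, D}.
Closure of {C, D}: D → B, C applies, adding B; B → A, C applies, adding A. So (C, D)⁺ = {A, B, C, D}.
This closure contains every attribute of S1, so S1 ∩ S2 → S1. The join is lossless.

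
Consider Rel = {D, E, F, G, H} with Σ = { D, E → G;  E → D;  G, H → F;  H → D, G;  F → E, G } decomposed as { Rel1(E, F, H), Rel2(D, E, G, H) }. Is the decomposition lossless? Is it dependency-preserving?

Lossless test: (E, H)⁺ = {D, E, F, G, H}, which contains all of one fragment — lossless.
Dependency preservation: G, H → F; F → E, G are not contained in any single fragment, but the restricted closure of each left-hand side across the fragments still reaches the right-hand side; the remaining FDs each lie inside some fragment. All dependencies are preserved.

lossless and dependency-preserving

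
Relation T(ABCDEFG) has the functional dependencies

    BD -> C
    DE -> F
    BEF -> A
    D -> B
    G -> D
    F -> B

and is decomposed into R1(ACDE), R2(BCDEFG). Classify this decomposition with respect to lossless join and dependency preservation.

lossless but not dependency-preserving

Lossless test: (CDE)⁺ = {ABCDEF}, which contains all of one fragment — lossless.
Dependency preservation: the restricted closure of {BEF} across the fragments never reaches {A}, so BEF → A cannot be enforced without a join — not preserved.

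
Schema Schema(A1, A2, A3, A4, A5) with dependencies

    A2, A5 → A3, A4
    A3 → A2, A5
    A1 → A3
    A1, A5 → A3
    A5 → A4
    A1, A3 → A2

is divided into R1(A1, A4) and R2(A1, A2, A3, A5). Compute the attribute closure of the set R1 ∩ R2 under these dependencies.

R1 ∩ R2 = {A1}.
A1 → A3 applies, adding A3
A1, A3 → A2 applies, adding A2
A3 → A2, A5 applies, adding A5
A5 → A4 applies, adding A4
Closure: {A1, A2, A3, A4, A5}.

A1, A2, A3, A4, A5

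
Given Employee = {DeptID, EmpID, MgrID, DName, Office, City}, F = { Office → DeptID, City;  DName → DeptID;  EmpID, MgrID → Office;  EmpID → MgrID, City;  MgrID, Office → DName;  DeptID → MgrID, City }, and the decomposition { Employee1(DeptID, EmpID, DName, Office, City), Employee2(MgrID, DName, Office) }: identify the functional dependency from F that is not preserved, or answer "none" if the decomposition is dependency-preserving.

DeptID → MgrID, City

Check DeptID → MgrID, City: no single fragment contains all of {DeptID, MgrID, City}, and the restricted closure of {DeptID} across the fragments never reaches {MgrID, City}.
Office → DeptID, City is preserved.
DName → DeptID is preserved.
EmpID, MgrID → Office is preserved.
EmpID → MgrID, City is preserved.
MgrID, Office → DName is preserved.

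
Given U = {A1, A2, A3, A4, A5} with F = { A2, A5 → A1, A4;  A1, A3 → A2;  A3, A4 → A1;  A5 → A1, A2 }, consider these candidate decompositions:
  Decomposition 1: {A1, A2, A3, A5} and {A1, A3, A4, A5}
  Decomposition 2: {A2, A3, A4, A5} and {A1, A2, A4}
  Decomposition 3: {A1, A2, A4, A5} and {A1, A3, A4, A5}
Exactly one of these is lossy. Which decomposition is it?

Decomposition 2

Decomposition 1: common = {A1, A3, A5}, closure = {A1, A2, A3, A4, A5} → lossless.
Decomposition 2: common = {A2, A4}, closure = {A2, A4} → lossy.
Decomposition 3: common = {A1, A4, A5}, closure = {A1, A2, A4, A5} → lossless.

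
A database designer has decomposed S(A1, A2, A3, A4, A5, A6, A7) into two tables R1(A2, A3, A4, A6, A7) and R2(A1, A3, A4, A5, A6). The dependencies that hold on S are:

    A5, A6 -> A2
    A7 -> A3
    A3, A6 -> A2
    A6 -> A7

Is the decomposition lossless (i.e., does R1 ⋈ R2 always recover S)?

Yes

Common attributes: R1 ∩ R2 = {A3, A4, A6}.
Closure of {A3, A4, A6}: A3, A6 → A2 applies, adding A2; A6 → A7 applies, adding A7. So (A3, A4, A6)⁺ = {A2, A3, A4, A6, A7}.
This closure contains every attribute of R1, so R1 ∩ R2 → R1. The join is lossless.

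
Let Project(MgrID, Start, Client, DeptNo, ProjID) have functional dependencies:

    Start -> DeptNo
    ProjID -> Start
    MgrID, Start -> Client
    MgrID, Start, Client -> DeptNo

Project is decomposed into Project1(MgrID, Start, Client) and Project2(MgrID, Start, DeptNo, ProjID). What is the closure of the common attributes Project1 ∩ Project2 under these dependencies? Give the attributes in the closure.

MgrID, Start, Client, DeptNo

Project1 ∩ Project2 = {MgrID, Start}.
Start → DeptNo applies, adding DeptNo
MgrID, Start → Client applies, adding Client
Closure: {MgrID, Start, Client, DeptNo}.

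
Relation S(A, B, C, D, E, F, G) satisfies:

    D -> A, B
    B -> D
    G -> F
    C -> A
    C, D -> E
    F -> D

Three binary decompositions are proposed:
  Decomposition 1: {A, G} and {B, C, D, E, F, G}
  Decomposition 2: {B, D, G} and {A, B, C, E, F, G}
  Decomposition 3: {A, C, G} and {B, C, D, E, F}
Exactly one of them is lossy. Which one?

Decomposition 1: common = {G}, closure = {A, B, D, F, G} → lossless.
Decomposition 2: common = {B, G}, closure = {A, B, D, F, G} → lossless.
Decomposition 3: common = {C}, closure = {A, C} → lossy.

Decomposition 3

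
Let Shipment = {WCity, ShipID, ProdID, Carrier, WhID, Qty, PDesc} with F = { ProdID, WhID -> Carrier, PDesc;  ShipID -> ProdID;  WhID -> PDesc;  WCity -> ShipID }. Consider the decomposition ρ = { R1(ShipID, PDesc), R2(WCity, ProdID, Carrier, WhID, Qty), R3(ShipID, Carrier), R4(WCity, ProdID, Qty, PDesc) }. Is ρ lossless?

Chase test. Columns are WCity, ShipID, ProdID, Carrier, WhID, Qty, PDesc; row i has aⱼ where attribute j ∈ Ri, else bᵢⱼ.
Initial tableau (one row per fragment):
  row 1: b11 a2 b13 b14 b15 b16 a7
  row 2: a1 b22 a3 a4 a5 a6 b27
  row 3: b31 a2 b33 a4 b35 b36 b37
  row 4: a1 b42 a3 b44 b45 a6 a7
Rows 1 and 3 agree on ShipID; apply ShipID→ProdID and equate their ProdID entries.
Rows 2 and 4 agree on WCity; apply WCity→ShipID and equate their ShipID entries.
No row becomes fully distinguished — the join is lossy.

No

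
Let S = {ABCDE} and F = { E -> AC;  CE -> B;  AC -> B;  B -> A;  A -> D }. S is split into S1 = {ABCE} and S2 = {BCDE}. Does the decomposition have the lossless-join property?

Yes

Common attributes: S1 ∩ S2 = {BCE}.
Closure of {BCE}: E → AC applies, adding A; A → D applies, adding D. So (BCE)⁺ = {ABCDE}.
This closure contains every attribute of S1, so S1 ∩ S2 → S1. The join is lossless.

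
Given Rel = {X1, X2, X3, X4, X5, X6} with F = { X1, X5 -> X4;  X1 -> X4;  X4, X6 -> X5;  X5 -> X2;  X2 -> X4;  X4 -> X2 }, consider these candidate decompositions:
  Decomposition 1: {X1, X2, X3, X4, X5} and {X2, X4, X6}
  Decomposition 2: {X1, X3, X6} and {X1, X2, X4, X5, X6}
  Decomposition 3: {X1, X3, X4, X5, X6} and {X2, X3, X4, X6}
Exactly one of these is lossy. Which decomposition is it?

Decomposition 1: common = {X2, X4}, closure = {X2, X4} → lossy.
Decomposition 2: common = {X1, X6}, closure = {X1, X2, X4, X5, X6} → lossless.
Decomposition 3: common = {X3, X4, X6}, closure = {X2, X3, X4, X5, X6} → lossless.

Decomposition 1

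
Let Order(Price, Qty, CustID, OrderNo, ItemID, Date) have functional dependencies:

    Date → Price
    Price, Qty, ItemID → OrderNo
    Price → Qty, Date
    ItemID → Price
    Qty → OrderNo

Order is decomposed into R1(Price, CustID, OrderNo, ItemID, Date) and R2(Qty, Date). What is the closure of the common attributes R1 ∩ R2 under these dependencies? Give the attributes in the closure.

R1 ∩ R2 = {Date}.
Date → Price applies, adding Price
Price → Qty, Date applies, adding Qty
Qty → OrderNo applies, adding OrderNo
Closure: {Price, Qty, OrderNo, Date}.

Price, Qty, OrderNo, Date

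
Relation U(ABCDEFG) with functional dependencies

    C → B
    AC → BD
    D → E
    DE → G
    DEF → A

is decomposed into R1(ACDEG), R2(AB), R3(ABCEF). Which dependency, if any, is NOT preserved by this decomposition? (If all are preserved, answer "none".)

Check DEF → A: no single fragment contains all of {ADEF}, and the restricted closure of {DEF} across the fragments never reaches {A}.
C → B is preserved.
AC → BD is preserved.
D → E is preserved.
DE → G is preserved.

DEF → A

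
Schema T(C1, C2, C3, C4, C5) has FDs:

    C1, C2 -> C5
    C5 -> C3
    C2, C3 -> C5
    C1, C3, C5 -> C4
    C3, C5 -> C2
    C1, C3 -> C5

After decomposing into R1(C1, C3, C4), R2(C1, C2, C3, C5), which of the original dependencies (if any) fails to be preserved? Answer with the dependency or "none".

none

C1, C2 → C5 lies within R2.
C5 → C3 lies within R2.
C2, C3 → C5 lies within R2.
C1, C3, C5 → C4: restricted closure across fragments reaches C4.
C3, C5 → C2 lies within R2.
C1, C3 → C5 lies within R2.
Every dependency is enforceable on the fragments, so the decomposition is dependency-preserving.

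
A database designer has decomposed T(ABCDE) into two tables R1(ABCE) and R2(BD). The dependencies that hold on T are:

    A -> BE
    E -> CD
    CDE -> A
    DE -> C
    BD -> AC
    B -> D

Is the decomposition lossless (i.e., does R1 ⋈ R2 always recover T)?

Common attributes: R1 ∩ R2 = {B}.
Closure of {B}: B → D applies, adding D; BD → AC applies, adding AC; A → BE applies, adding E. So (B)⁺ = {ABCDE}.
This closure contains every attribute of R1, so R1 ∩ R2 → R1. The join is lossless.

Yes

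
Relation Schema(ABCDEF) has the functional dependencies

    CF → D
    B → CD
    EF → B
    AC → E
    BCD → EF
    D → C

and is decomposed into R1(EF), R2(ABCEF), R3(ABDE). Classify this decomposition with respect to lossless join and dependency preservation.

Lossless test (chase): Rows 2 and 3 agree on B; apply B→CD and equate their CD entries. Rows 1 and 2 agree on EF; apply EF→B and equate their B entries. Rows 2 and 3 agree on BCD; apply BCD→EF and equate their EF entries. Rows 1 and 2 agree on B; apply B→CD and equate their CD entries. Row 2 is now all distinguished symbols — the join is lossless.
Dependency preservation: the restricted closure of {CF} across the fragments never reaches {D}, so CF → D cannot be enforced without a join — not preserved.

lossless but not dependency-preserving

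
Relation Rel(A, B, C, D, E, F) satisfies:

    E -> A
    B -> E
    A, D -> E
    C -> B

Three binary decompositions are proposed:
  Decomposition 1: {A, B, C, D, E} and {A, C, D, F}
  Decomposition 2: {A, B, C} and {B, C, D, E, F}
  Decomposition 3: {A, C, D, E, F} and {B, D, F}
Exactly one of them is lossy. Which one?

Decomposition 3

Decomposition 1: common = {A, C, D}, closure = {A, B, C, D, E} → lossless.
Decomposition 2: common = {B, C}, closure = {A, B, C, E} → lossless.
Decomposition 3: common = {D, F}, closure = {D, F} → lossy.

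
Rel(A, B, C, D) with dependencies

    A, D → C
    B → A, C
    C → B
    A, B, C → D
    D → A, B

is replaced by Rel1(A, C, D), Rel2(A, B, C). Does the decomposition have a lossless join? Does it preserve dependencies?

Lossless test: (A, C)⁺ = {A, B, C, D}, which contains all of one fragment — lossless.
Dependency preservation: A, B, C → D; D → A, B are not contained in any single fragment, but the restricted closure of each left-hand side across the fragments still reaches the right-hand side; the remaining FDs each lie inside some fragment. All dependencies are preserved.

lossless and dependency-preserving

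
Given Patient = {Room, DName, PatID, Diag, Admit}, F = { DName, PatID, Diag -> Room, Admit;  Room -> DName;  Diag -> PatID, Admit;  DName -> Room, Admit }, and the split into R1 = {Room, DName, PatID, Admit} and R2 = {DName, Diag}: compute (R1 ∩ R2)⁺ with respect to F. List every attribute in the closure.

R1 ∩ R2 = {DName}.
DName → Room, Admit applies, adding Room, Admit
Closure: {Room, DName, Admit}.

Room, DName, Admit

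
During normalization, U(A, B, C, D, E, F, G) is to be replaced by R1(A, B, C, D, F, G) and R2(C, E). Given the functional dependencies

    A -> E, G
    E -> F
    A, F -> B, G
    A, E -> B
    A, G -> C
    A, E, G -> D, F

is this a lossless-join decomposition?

No

Common attributes: R1 ∩ R2 = {C}.
No dependency enlarges {C}, so (C)⁺ = {C}.
The closure contains neither all of R1 = {A, B, C, D, F, G} nor all of R2 = {C, E}, so the common attributes are not a superkey of either fragment. The join is lossy.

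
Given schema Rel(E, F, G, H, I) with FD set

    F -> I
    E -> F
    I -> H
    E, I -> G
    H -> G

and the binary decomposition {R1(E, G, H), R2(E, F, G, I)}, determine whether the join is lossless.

Yes

Common attributes: R1 ∩ R2 = {E, G}.
Closure of {E, G}: E → F applies, adding F; F → I applies, adding I; I → H applies, adding H. So (E, G)⁺ = {E, F, G, H, I}.
This closure contains every attribute of R1, so R1 ∩ R2 → R1. The join is lossless.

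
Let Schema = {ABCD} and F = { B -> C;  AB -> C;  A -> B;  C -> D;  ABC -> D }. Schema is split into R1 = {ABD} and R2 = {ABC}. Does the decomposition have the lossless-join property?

Yes

Common attributes: R1 ∩ R2 = {AB}.
Closure of {AB}: B → C applies, adding C; C → D applies, adding D. So (AB)⁺ = {ABCD}.
This closure contains every attribute of R1, so R1 ∩ R2 → R1. The join is lossless.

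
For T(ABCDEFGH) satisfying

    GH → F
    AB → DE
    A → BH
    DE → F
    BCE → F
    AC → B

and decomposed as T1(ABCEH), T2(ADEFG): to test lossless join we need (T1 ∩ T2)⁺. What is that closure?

T1 ∩ T2 = {AE}.
A → BH applies, adding BH
AB → DE applies, adding D
DE → F applies, adding F
Closure: {ABDEFH}.

ABDEFH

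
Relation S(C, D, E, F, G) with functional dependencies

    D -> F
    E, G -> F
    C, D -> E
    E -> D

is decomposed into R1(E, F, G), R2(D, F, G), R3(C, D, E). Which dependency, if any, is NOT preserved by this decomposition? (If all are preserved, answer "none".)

none

D → F lies within R2.
E, G → F lies within R1.
C, D → E lies within R3.
E → D lies within R3.
Every dependency is enforceable on the fragments, so the decomposition is dependency-preserving.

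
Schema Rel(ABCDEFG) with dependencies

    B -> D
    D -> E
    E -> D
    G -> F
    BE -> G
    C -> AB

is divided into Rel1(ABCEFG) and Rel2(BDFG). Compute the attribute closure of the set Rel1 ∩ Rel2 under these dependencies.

Rel1 ∩ Rel2 = {BFG}.
B → D applies, adding D
D → E applies, adding E
Closure: {BDEFG}.

BDEFG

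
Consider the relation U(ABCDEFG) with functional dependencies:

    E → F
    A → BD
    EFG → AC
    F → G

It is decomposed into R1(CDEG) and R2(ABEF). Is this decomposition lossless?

Common attributes: R1 ∩ R2 = {E}.
Closure of {E}: E → F applies, adding F; F → G applies, adding G; EFG → AC applies, adding AC; A → BD applies, adding BD. So (E)⁺ = {ABCDEFG}.
This closure contains every attribute of R1, so R1 ∩ R2 → R1. The join is lossless.

Yes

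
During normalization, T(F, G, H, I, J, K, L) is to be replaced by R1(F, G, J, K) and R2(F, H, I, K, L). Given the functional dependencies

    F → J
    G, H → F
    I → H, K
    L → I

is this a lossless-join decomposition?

Common attributes: R1 ∩ R2 = {F, K}.
Closure of {F, K}: F → J applies, adding J. So (F, K)⁺ = {F, J, K}.
The closure contains neither all of R1 = {F, G, J, K} nor all of R2 = {F, H, I, K, L}, so the common attributes are not a superkey of either fragment. The join is lossy.

No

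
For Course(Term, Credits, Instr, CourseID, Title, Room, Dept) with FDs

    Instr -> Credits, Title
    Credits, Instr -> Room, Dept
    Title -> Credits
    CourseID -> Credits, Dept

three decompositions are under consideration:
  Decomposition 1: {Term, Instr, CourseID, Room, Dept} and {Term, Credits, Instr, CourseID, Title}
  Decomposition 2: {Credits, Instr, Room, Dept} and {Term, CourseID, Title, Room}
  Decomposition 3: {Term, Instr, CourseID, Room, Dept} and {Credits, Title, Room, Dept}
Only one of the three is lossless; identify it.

Decomposition 1

Decomposition 1: common = {Term, Instr, CourseID}, closure = {Term, Credits, Instr, CourseID, Title, Room, Dept} → lossless.
Decomposition 2: common = {Room}, closure = {Room} → lossy.
Decomposition 3: common = {Room, Dept}, closure = {Room, Dept} → lossy.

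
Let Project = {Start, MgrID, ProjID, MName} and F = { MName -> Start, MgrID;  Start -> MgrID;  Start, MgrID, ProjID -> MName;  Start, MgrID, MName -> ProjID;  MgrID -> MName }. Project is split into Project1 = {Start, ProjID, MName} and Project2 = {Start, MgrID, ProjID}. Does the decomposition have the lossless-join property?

Common attributes: Project1 ∩ Project2 = {Start, ProjID}.
Closure of {Start, ProjID}: Start → MgrID applies, adding MgrID; Start, MgrID, ProjID → MName applies, adding MName. So (Start, ProjID)⁺ = {Start, MgrID, ProjID, MName}.
This closure contains every attribute of Project1, so Project1 ∩ Project2 → Project1. The join is lossless.

Yes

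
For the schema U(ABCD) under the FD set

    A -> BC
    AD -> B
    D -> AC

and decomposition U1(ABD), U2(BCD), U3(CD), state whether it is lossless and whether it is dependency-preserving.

Lossless test (chase): Rows 1 and 2 agree on D; apply D→AC and equate their AC entries. Rows 1 and 3 agree on D; apply D→AC and equate their AC entries. Rows 1 and 3 agree on A; apply A→BC and equate their BC entries. Row 1 is now all distinguished symbols — the join is lossless.
Dependency preservation: the restricted closure of {A} across the fragments never reaches {BC}, so A → BC cannot be enforced without a join — not preserved.

lossless but not dependency-preserving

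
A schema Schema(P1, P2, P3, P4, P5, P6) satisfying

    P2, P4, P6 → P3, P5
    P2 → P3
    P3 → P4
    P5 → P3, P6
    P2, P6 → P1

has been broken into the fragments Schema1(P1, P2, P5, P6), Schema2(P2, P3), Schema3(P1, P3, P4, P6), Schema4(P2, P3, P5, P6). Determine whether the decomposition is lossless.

Yes

Chase test. Columns are P1, P2, P3, P4, P5, P6; row i has aⱼ where attribute j ∈ Schemai, else bᵢⱼ.
Initial tableau (one row per fragment):
  row 1: a1 a2 b13 b14 a5 a6
  row 2: b21 a2 a3 b24 b25 b26
  row 3: a1 b32 a3 a4 b35 a6
  row 4: b41 a2 a3 b44 a5 a6
Rows 1 and 2 agree on P2; apply P2→P3 and equate their P3 entries.
Rows 1 and 2 agree on P3; apply P3→P4 and equate their P4 entries.
Rows 1 and 3 agree on P3; apply P3→P4 and equate their P4 entries.
Rows 1 and 4 agree on P3; apply P3→P4 and equate their P4 entries.
Rows 1 and 4 agree on P2, P6; apply P2, P6→P1 and equate their P1 entries.
Row 1 is now all distinguished symbols — the join is lossless.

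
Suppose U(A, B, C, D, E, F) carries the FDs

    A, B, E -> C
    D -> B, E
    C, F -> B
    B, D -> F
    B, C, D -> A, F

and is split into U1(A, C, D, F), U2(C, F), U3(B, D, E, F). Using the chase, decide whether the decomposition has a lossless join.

Chase test. Columns are A, B, C, D, E, F; row i has aⱼ where attribute j ∈ Ui, else bᵢⱼ.
Initial tableau (one row per fragment):
  row 1: a1 b12 a3 a4 b15 a6
  row 2: b21 b22 a3 b24 b25 a6
  row 3: b31 a2 b33 a4 a5 a6
Rows 1 and 3 agree on D; apply D→B, E and equate their B, E entries.
Rows 1 and 2 agree on C, F; apply C, F→B and equate their B entries.
Row 1 is now all distinguished symbols — the join is lossless.

Yes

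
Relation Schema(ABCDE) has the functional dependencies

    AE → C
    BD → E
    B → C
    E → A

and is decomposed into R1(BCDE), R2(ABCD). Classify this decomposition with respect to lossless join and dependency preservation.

Lossless test: (BCD)⁺ = {ABCDE}, which contains all of one fragment — lossless.
Dependency preservation: the restricted closure of {E} across the fragments never reaches {A}, so E → A cannot be enforced without a join — not preserved.

lossless but not dependency-preserving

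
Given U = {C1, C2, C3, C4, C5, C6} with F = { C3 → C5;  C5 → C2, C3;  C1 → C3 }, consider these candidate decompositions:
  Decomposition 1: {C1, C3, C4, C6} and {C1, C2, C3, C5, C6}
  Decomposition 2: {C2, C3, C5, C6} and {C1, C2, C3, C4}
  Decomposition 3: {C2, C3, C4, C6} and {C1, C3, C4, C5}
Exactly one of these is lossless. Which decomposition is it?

Decomposition 1

Decomposition 1: common = {C1, C3, C6}, closure = {C1, C2, C3, C5, C6} → lossless.
Decomposition 2: common = {C2, C3}, closure = {C2, C3, C5} → lossy.
Decomposition 3: common = {C3, C4}, closure = {C2, C3, C4, C5} → lossy.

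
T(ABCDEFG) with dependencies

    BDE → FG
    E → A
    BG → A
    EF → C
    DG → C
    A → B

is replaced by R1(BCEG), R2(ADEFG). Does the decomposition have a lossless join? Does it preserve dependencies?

Lossless test: (EG)⁺ = {ABEG}, which is a superkey of neither fragment — lossy.
Dependency preservation: the restricted closure of {BG} across the fragments never reaches {A}, so BG → A cannot be enforced without a join — not preserved.

lossy and not dependency-preserving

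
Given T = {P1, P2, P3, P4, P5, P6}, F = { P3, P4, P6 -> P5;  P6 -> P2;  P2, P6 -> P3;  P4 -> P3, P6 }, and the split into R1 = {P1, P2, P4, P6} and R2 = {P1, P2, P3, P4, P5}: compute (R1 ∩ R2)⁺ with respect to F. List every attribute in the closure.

P1, P2, P3, P4, P5, P6

R1 ∩ R2 = {P1, P2, P4}.
P4 → P3, P6 applies, adding P3, P6
P3, P4, P6 → P5 applies, adding P5
Closure: {P1, P2, P3, P4, P5, P6}.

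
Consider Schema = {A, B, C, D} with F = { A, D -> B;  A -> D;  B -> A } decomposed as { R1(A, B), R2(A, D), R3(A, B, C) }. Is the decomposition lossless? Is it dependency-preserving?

Lossless test (chase): Rows 1 and 2 agree on A; apply A→D and equate their D entries. Rows 1 and 3 agree on A; apply A→D and equate their D entries. Rows 1 and 2 agree on A, D; apply A, D→B and equate their B entries. Row 3 is now all distinguished symbols — the join is lossless.
Dependency preservation: A, D → B is not contained in any single fragment, but the restricted closure of its left-hand side across the fragments still reaches the right-hand side; the remaining FDs each lie inside some fragment. All dependencies are preserved.

lossless and dependency-preserving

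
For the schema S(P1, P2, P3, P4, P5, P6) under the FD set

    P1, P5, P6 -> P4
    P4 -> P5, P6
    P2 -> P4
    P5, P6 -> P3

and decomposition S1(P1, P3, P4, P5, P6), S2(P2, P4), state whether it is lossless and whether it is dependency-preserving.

lossy but dependency-preserving

Lossless test: (P4)⁺ = {P3, P4, P5, P6}, which is a superkey of neither fragment — lossy.
Dependency preservation: every FD's attributes lie within a single fragment, so each can be enforced locally — preserved.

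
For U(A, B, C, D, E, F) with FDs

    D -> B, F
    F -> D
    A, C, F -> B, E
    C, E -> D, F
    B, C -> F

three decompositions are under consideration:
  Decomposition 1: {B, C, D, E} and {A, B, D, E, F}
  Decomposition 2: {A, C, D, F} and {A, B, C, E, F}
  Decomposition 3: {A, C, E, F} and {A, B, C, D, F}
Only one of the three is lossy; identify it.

Decomposition 1

Decomposition 1: common = {B, D, E}, closure = {B, D, E, F} → lossy.
Decomposition 2: common = {A, C, F}, closure = {A, B, C, D, E, F} → lossless.
Decomposition 3: common = {A, C, F}, closure = {A, B, C, D, E, F} → lossless.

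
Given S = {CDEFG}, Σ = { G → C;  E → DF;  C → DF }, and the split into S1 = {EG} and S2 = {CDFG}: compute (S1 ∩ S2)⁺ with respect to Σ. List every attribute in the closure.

CDFG

S1 ∩ S2 = {G}.
G → C applies, adding C
C → DF applies, adding DF
Closure: {CDFG}.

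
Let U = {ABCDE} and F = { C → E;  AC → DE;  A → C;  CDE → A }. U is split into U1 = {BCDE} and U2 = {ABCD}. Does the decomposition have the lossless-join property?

Yes

Common attributes: U1 ∩ U2 = {BCD}.
Closure of {BCD}: C → E applies, adding E; CDE → A applies, adding A. So (BCD)⁺ = {ABCDE}.
This closure contains every attribute of U1, so U1 ∩ U2 → U1. The join is lossless.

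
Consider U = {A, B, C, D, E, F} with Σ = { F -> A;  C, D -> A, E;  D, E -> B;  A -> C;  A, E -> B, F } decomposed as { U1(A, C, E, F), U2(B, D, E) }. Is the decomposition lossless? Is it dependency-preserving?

lossy and not dependency-preserving

Lossless test: (E)⁺ = {E}, which is a superkey of neither fragment — lossy.
Dependency preservation: the restricted closure of {C, D} across the fragments never reaches {A, E}, so C, D → A, E cannot be enforced without a join — not preserved.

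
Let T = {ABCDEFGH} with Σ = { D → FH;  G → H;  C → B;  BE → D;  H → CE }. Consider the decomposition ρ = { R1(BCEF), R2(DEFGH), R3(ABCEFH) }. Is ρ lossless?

Chase test. Columns are ABCDEFGH; row i has aⱼ where attribute j ∈ Ri, else bᵢⱼ.
Initial tableau (one row per fragment):
  row 1: b11 a2 a3 b14 a5 a6 b17 b18
  row 2: b21 b22 b23 a4 a5 a6 a7 a8
  row 3: a1 a2 a3 b34 a5 a6 b37 a8
Rows 1 and 3 agree on BE; apply BE→D and equate their D entries.
Rows 2 and 3 agree on H; apply H→CE and equate their CE entries.
Rows 1 and 3 agree on D; apply D→FH and equate their FH entries.
Rows 1 and 2 agree on C; apply C→B and equate their B entries.
Rows 1 and 2 agree on BE; apply BE→D and equate their D entries.
No row becomes fully distinguished — the join is lossy.

No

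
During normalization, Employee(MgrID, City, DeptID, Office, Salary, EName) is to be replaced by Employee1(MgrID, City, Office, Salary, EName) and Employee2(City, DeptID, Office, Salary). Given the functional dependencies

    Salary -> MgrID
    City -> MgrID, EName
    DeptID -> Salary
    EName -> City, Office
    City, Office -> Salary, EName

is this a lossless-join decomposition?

Yes

Common attributes: Employee1 ∩ Employee2 = {City, Office, Salary}.
Closure of {City, Office, Salary}: Salary → MgrID applies, adding MgrID; City → MgrID, EName applies, adding EName. So (City, Office, Salary)⁺ = {MgrID, City, Office, Salary, EName}.
This closure contains every attribute of Employee1, so Employee1 ∩ Employee2 → Employee1. The join is lossless.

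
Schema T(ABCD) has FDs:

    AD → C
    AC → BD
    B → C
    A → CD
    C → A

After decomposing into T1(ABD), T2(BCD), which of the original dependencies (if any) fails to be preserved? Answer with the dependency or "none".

none

AD → C: restricted closure across fragments reaches C.
AC → BD: restricted closure across fragments reaches BD.
B → C lies within T2.
A → CD: restricted closure across fragments reaches CD.
C → A: restricted closure across fragments reaches A.
Every dependency is enforceable on the fragments, so the decomposition is dependency-preserving.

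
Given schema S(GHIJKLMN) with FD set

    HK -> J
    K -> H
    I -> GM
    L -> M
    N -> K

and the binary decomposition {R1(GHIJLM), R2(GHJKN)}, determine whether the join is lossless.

No

Common attributes: R1 ∩ R2 = {GHJ}.
No dependency enlarges {GHJ}, so (GHJ)⁺ = {GHJ}.
The closure contains neither all of R1 = {GHIJLM} nor all of R2 = {GHJKN}, so the common attributes are not a superkey of either fragment. The join is lossy.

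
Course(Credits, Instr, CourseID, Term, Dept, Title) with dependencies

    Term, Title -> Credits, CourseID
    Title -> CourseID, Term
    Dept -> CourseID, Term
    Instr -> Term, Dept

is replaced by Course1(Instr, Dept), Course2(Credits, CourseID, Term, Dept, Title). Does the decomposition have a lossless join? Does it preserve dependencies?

Lossless test: (Dept)⁺ = {CourseID, Term, Dept}, which is a superkey of neither fragment — lossy.
Dependency preservation: Instr → Term, Dept is not contained in any single fragment, but the restricted closure of its left-hand side across the fragments still reaches the right-hand side; the remaining FDs each lie inside some fragment. All dependencies are preserved.

lossy but dependency-preserving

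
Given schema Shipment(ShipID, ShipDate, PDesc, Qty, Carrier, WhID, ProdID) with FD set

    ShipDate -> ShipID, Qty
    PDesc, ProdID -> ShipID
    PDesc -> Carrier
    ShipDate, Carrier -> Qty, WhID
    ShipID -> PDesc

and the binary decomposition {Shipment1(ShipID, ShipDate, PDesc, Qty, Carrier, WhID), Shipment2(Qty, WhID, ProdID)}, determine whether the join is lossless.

No

Common attributes: Shipment1 ∩ Shipment2 = {Qty, WhID}.
No dependency enlarges {Qty, WhID}, so (Qty, WhID)⁺ = {Qty, WhID}.
The closure contains neither all of Shipment1 = {ShipID, ShipDate, PDesc, Qty, Carrier, WhID} nor all of Shipment2 = {Qty, WhID, ProdID}, so the common attributes are not a superkey of either fragment. The join is lossy.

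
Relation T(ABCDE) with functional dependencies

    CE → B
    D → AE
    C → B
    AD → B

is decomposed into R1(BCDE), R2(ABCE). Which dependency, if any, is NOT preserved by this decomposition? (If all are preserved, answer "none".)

D → AE

Check D → AE: no single fragment contains all of {ADE}, and the restricted closure of {D} across the fragments never reaches {AE}.
CE → B is preserved.
C → B is preserved.
AD → B is preserved.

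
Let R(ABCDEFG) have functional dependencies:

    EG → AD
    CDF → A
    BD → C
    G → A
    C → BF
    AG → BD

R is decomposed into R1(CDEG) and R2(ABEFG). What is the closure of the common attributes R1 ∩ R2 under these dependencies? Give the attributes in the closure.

R1 ∩ R2 = {EG}.
EG → AD applies, adding AD
AG → BD applies, adding B
BD → C applies, adding C
C → BF applies, adding F
Closure: {ABCDEFG}.

ABCDEFG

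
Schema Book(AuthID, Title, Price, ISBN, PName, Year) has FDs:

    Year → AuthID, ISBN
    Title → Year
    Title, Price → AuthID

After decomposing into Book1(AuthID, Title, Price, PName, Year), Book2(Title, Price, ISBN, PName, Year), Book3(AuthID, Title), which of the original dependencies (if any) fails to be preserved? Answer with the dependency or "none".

Year → AuthID, ISBN: restricted closure across fragments reaches AuthID, ISBN.
Title → Year lies within Book1.
Title, Price → AuthID lies within Book1.
Every dependency is enforceable on the fragments, so the decomposition is dependency-preserving.

none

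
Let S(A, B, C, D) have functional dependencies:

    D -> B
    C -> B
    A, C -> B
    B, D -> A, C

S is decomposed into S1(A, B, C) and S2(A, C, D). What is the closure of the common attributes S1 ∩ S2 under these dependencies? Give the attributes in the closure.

A, B, C

S1 ∩ S2 = {A, C}.
C → B applies, adding B
Closure: {A, B, C}.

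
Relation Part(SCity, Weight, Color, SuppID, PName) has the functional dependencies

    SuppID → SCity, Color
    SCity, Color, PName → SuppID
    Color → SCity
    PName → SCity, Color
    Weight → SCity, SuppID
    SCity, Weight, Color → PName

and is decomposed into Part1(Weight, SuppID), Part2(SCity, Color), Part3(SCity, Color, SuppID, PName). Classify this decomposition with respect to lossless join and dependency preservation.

lossy and not dependency-preserving

Lossless test (chase): Rows 1 and 3 agree on SuppID; apply SuppID→SCity, Color and equate their SCity, Color entries. No row becomes fully distinguished — the join is lossy.
Dependency preservation: the restricted closure of {SCity, Weight, Color} across the fragments never reaches {PName}, so SCity, Weight, Color → PName cannot be enforced without a join — not preserved.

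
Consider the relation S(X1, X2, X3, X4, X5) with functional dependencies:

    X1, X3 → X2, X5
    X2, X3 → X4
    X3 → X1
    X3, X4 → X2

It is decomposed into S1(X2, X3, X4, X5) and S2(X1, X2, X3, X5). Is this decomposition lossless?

Common attributes: S1 ∩ S2 = {X2, X3, X5}.
Closure of {X2, X3, X5}: X2, X3 → X4 applies, adding X4; X3 → X1 applies, adding X1. So (X2, X3, X5)⁺ = {X1, X2, X3, X4, X5}.
This closure contains every attribute of S1, so S1 ∩ S2 → S1. The join is lossless.

Yes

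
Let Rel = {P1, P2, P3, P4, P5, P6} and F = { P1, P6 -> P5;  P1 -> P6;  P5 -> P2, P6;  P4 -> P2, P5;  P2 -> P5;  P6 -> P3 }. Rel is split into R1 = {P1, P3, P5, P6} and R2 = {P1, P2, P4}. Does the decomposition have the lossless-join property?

Yes

Common attributes: R1 ∩ R2 = {P1}.
Closure of {P1}: P1 → P6 applies, adding P6; P6 → P3 applies, adding P3; P1, P6 → P5 applies, adding P5; P5 → P2, P6 applies, adding P2. So (P1)⁺ = {P1, P2, P3, P5, P6}.
This closure contains every attribute of R1, so R1 ∩ R2 → R1. The join is lossless.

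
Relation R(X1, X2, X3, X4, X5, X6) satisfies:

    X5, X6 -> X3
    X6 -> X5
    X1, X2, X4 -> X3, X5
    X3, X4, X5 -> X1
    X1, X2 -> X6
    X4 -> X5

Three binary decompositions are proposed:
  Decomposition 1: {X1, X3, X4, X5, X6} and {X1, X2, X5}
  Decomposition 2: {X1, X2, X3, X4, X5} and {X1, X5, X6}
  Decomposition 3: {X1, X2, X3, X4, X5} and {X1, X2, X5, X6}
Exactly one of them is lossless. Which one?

Decomposition 1: common = {X1, X5}, closure = {X1, X5} → lossy.
Decomposition 2: common = {X1, X5}, closure = {X1, X5} → lossy.
Decomposition 3: common = {X1, X2, X5}, closure = {X1, X2, X3, X5, X6} → lossless.

Decomposition 3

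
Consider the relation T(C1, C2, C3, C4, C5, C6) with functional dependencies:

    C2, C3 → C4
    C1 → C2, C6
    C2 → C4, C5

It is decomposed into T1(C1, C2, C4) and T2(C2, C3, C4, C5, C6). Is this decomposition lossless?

Common attributes: T1 ∩ T2 = {C2, C4}.
Closure of {C2, C4}: C2 → C4, C5 applies, adding C5. So (C2, C4)⁺ = {C2, C4, C5}.
The closure contains neither all of T1 = {C1, C2, C4} nor all of T2 = {C2, C3, C4, C5, C6}, so the common attributes are not a superkey of either fragment. The join is lossy.

No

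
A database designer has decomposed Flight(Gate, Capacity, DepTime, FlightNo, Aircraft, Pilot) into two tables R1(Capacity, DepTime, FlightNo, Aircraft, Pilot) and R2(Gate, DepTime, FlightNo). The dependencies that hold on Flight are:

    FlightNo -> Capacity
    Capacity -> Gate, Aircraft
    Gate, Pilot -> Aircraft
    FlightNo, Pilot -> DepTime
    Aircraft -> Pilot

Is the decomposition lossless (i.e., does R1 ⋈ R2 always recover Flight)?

Common attributes: R1 ∩ R2 = {DepTime, FlightNo}.
Closure of {DepTime, FlightNo}: FlightNo → Capacity applies, adding Capacity; Capacity → Gate, Aircraft applies, adding Gate, Aircraft; Aircraft → Pilot applies, adding Pilot. So (DepTime, FlightNo)⁺ = {Gate, Capacity, DepTime, FlightNo, Aircraft, Pilot}.
This closure contains every attribute of R1, so R1 ∩ R2 → R1. The join is lossless.

Yes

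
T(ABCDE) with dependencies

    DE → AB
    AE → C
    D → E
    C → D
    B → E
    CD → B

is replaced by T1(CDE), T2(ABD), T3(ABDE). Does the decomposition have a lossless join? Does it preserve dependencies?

Lossless test (chase): Rows 1 and 3 agree on DE; apply DE→AB and equate their AB entries. Rows 1 and 3 agree on AE; apply AE→C and equate their C entries. Rows 1 and 2 agree on D; apply D→E and equate their E entries. Rows 1 and 2 agree on AE; apply AE→C and equate their C entries. Row 1 is now all distinguished symbols — the join is lossless.
Dependency preservation: AE → C; CD → B are not contained in any single fragment, but the restricted closure of each left-hand side across the fragments still reaches the right-hand side; the remaining FDs each lie inside some fragment. All dependencies are preserved.

lossless and dependency-preserving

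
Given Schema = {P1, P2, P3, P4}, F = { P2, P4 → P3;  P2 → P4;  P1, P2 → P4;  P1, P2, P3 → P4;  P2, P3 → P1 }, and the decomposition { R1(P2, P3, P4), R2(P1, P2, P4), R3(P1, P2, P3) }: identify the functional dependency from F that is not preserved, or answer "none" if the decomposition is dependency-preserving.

P2, P4 → P3 lies within R1.
P2 → P4 lies within R1.
P1, P2 → P4 lies within R2.
P1, P2, P3 → P4: restricted closure across fragments reaches P4.
P2, P3 → P1 lies within R3.
Every dependency is enforceable on the fragments, so the decomposition is dependency-preserving.

none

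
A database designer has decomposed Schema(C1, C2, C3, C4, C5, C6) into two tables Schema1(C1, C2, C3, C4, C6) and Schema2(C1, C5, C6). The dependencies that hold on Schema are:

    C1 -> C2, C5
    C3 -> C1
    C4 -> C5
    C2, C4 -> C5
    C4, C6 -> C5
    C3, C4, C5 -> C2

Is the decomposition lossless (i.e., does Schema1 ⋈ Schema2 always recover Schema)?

Common attributes: Schema1 ∩ Schema2 = {C1, C6}.
Closure of {C1, C6}: C1 → C2, C5 applies, adding C2, C5. So (C1, C6)⁺ = {C1, C2, C5, C6}.
This closure contains every attribute of Schema2, so Schema1 ∩ Schema2 → Schema2. The join is lossless.

Yes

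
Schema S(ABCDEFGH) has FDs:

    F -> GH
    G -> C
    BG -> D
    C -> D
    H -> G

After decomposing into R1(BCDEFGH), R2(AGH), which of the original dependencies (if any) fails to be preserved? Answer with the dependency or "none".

F → GH lies within R1.
G → C lies within R1.
BG → D lies within R1.
C → D lies within R1.
H → G lies within R1.
Every dependency is enforceable on the fragments, so the decomposition is dependency-preserving.

none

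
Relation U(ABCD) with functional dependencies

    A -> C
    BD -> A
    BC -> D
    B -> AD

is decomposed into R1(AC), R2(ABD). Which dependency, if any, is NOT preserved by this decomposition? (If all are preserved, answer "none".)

none

A → C lies within R1.
BD → A lies within R2.
BC → D: restricted closure across fragments reaches D.
B → AD lies within R2.
Every dependency is enforceable on the fragments, so the decomposition is dependency-preserving.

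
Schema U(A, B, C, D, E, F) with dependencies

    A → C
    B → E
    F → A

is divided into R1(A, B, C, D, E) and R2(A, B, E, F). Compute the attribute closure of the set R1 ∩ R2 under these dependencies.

R1 ∩ R2 = {A, B, E}.
A → C applies, adding C
Closure: {A, B, C, E}.

A, B, C, E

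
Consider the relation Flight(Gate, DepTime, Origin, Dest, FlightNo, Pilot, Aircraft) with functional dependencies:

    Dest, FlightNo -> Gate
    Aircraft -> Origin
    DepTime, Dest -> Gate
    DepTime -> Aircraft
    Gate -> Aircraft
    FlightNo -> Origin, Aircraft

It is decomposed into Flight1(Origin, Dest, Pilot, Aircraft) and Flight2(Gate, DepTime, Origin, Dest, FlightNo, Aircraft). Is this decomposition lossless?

Common attributes: Flight1 ∩ Flight2 = {Origin, Dest, Aircraft}.
No dependency enlarges {Origin, Dest, Aircraft}, so (Origin, Dest, Aircraft)⁺ = {Origin, Dest, Aircraft}.
The closure contains neither all of Flight1 = {Origin, Dest, Pilot, Aircraft} nor all of Flight2 = {Gate, DepTime, Origin, Dest, FlightNo, Aircraft}, so the common attributes are not a superkey of either fragment. The join is lossy.

No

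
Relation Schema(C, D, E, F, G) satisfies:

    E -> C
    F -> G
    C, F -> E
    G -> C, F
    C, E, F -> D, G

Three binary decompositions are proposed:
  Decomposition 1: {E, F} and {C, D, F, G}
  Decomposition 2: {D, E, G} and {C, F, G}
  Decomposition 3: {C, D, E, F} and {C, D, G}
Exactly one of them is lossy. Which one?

Decomposition 1: common = {F}, closure = {C, D, E, F, G} → lossless.
Decomposition 2: common = {G}, closure = {C, D, E, F, G} → lossless.
Decomposition 3: common = {C, D}, closure = {C, D} → lossy.

Decomposition 3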